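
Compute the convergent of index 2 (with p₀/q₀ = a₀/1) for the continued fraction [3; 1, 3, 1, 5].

15/4

Using pₖ = aₖpₖ₋₁ + pₖ₋₂, qₖ = aₖqₖ₋₁ + qₖ₋₂ (with p₋₁=1, p₋₂=0, q₋₁=0, q₋₂=1):
  k=0: a=3, p=3, q=1
  k=1: a=1, p=4, q=1
  k=2: a=3, p=15, q=4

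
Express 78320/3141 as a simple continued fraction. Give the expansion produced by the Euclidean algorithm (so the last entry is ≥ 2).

[24; 1, 14, 3, 9, 2, 3]

78320 = 24*3141 + 2936
3141 = 1*2936 + 205
2936 = 14*205 + 66
205 = 3*66 + 7
66 = 9*7 + 3
7 = 2*3 + 1
3 = 3*1 + 0  (stop)
So 78320/3141 = [24; 1, 14, 3, 9, 2, 3].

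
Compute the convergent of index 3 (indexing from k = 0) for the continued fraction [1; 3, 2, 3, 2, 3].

31/24

Using pₖ = aₖpₖ₋₁ + pₖ₋₂, qₖ = aₖqₖ₋₁ + qₖ₋₂ (with p₋₁=1, p₋₂=0, q₋₁=0, q₋₂=1):
  k=0: a=1, p=1, q=1
  k=1: a=3, p=4, q=3
  k=2: a=2, p=9, q=7
  k=3: a=3, p=31, q=24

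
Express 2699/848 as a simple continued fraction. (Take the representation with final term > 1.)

[3; 5, 2, 8, 9]

2699 = 3·848 + 155
848 = 5·155 + 73
155 = 2·73 + 9
73 = 8·9 + 1
9 = 9·1 + 0  (stop)
So 2699/848 = [3; 5, 2, 8, 9].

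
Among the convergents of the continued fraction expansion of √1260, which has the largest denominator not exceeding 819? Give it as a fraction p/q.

10081/284

√1260 = [35; 2, 70, …] (period length 2).
Convergents:
  p_0/q_0 = 35/1
  p_1/q_1 = 71/2
  p_2/q_2 = 5005/141
  p_3/q_3 = 10081/284
  p_4/q_4 = 710675/20021
q_3 = 284 ≤ 819 < 20021 = q_4, so the answer is 10081/284.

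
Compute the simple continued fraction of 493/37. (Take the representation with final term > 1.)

[13; 3, 12]

493 = 13*37 + 12
37 = 3*12 + 1
12 = 12*1 + 0  (stop)
So 493/37 = [13; 3, 12].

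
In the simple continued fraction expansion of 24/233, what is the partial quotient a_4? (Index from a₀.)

2

24 = 0·233 + 24   →  a_0 = 0
233 = 9·24 + 17   →  a_1 = 9
24 = 1·17 + 7   →  a_2 = 1
17 = 2·7 + 3   →  a_3 = 2
7 = 2·3 + 1   →  a_4 = 2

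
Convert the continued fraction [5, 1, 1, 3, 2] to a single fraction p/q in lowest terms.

Fold from the inside: start with 2/1.
  3 + 1/2 = 7/2
  1 + 2/7 = 9/7
  1 + 7/9 = 16/9
  5 + 9/16 = 89/16

89/16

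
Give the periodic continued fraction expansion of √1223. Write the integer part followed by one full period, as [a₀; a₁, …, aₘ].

[34; 1, 33, 1, 68]

a₀ = ⌊√1223⌋ = 34.
With m₀=0, d₀=1 and mₖ₊₁ = dₖaₖ − mₖ, dₖ₊₁ = (n − mₖ₊₁²)/dₖ, aₖ₊₁ = ⌊(a₀+mₖ₊₁)/dₖ₊₁⌋:
  k=1: m=34, d=67, a=1
  k=2: m=33, d=2, a=33
  k=3: m=33, d=67, a=1
  k=4: m=34, d=1, a=68
d=1 and a=2a₀=68 at k=4, so the next step gives (m, d) = (34, 67) again — its k=1 value — and the period has length 4.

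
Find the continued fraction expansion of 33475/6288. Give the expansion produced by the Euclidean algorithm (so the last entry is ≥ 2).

33475 = 5×6288 + 2035
6288 = 3×2035 + 183
2035 = 11×183 + 22
183 = 8×22 + 7
22 = 3×7 + 1
7 = 7×1 + 0  (stop)
So 33475/6288 = [5; 3, 11, 8, 3, 7].

[5; 3, 11, 8, 3, 7]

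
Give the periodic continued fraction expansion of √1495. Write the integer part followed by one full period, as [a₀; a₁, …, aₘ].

a₀ = ⌊√1495⌋ = 38.
With m₀=0, d₀=1 and mₖ₊₁ = dₖaₖ − mₖ, dₖ₊₁ = (n − mₖ₊₁²)/dₖ, aₖ₊₁ = ⌊(a₀+mₖ₊₁)/dₖ₊₁⌋:
  k=1: m=38, d=51, a=1
  k=2: m=13, d=26, a=1
  k=3: m=13, d=51, a=1
  k=4: m=38, d=1, a=76
d=1 and a=2a₀=76 at k=4, so the next step gives (m, d) = (38, 51) again — its k=1 value — and the period has length 4.

[38; 1, 1, 1, 76]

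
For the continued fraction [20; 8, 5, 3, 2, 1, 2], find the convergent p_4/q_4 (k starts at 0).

Using pₖ = aₖpₖ₋₁ + pₖ₋₂, qₖ = aₖqₖ₋₁ + qₖ₋₂ (with p₋₁=1, p₋₂=0, q₋₁=0, q₋₂=1):
  k=0: a=20, p=20, q=1
  k=1: a=8, p=161, q=8
  k=2: a=5, p=825, q=41
  k=3: a=3, p=2636, q=131
  k=4: a=2, p=6097, q=303

6097/303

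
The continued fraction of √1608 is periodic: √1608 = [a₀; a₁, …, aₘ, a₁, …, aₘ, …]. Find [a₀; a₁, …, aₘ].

[40; 10, 80]

a₀ = ⌊√1608⌋ = 40.
With m₀=0, d₀=1 and mₖ₊₁ = dₖaₖ − mₖ, dₖ₊₁ = (n − mₖ₊₁²)/dₖ, aₖ₊₁ = ⌊(a₀+mₖ₊₁)/dₖ₊₁⌋:
  k=1: m=40, d=8, a=10
  k=2: m=40, d=1, a=80
d=1 and a=2a₀=80 at k=2, so the next step gives (m, d) = (40, 8) again — its k=1 value — and the period has length 2.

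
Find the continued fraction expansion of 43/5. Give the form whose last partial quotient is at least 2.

43 = 8*5 + 3
5 = 1*3 + 2
3 = 1*2 + 1
2 = 2*1 + 0  (stop)
So 43/5 = [8; 1, 1, 2].

[8; 1, 1, 2]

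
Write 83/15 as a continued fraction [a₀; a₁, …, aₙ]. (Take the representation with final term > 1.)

[5; 1, 1, 7]

83 = 5·15 + 8
15 = 1·8 + 7
8 = 1·7 + 1
7 = 7·1 + 0  (stop)
So 83/15 = [5; 1, 1, 7].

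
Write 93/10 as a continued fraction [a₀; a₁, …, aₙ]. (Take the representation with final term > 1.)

93 = 9·10 + 3
10 = 3·3 + 1
3 = 3·1 + 0  (stop)
So 93/10 = [9; 3, 3].

[9; 3, 3]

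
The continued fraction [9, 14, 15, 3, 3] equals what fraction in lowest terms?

Fold from the inside: start with 3/1.
  3 + 1/3 = 10/3
  15 + 3/10 = 153/10
  14 + 10/153 = 2152/153
  9 + 153/2152 = 19521/2152

19521/2152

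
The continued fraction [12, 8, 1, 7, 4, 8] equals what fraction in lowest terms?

29252/2415

Using pₖ = aₖpₖ₋₁ + pₖ₋₂ and qₖ = aₖqₖ₋₁ + qₖ₋₂:
  k=0: a=12, p=12, q=1
  k=1: a=8, p=97, q=8
  k=2: a=1, p=109, q=9
  k=3: a=7, p=860, q=71
  k=4: a=4, p=3549, q=293
  k=5: a=8, p=29252, q=2415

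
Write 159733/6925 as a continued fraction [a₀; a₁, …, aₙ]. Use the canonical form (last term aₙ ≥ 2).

159733 = 23×6925 + 458
6925 = 15×458 + 55
458 = 8×55 + 18
55 = 3×18 + 1
18 = 18×1 + 0  (stop)
So 159733/6925 = [23; 15, 8, 3, 18].

[23; 15, 8, 3, 18]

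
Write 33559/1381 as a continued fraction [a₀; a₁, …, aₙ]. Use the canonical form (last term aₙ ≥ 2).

33559 = 24*1381 + 415
1381 = 3*415 + 136
415 = 3*136 + 7
136 = 19*7 + 3
7 = 2*3 + 1
3 = 3*1 + 0  (stop)
So 33559/1381 = [24; 3, 3, 19, 2, 3].

[24; 3, 3, 19, 2, 3]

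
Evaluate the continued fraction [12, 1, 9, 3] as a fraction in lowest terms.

400/31

Using pₖ = aₖpₖ₋₁ + pₖ₋₂ and qₖ = aₖqₖ₋₁ + qₖ₋₂:
  k=0: a=12, p=12, q=1
  k=1: a=1, p=13, q=1
  k=2: a=9, p=129, q=10
  k=3: a=3, p=400, q=31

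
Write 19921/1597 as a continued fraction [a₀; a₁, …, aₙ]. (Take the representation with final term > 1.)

[12; 2, 9, 8, 3, 3]

19921 = 12*1597 + 757
1597 = 2*757 + 83
757 = 9*83 + 10
83 = 8*10 + 3
10 = 3*3 + 1
3 = 3*1 + 0  (stop)
So 19921/1597 = [12; 2, 9, 8, 3, 3].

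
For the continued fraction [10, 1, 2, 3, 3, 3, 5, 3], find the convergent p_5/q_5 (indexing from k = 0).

1166/109

Using pₖ = aₖpₖ₋₁ + pₖ₋₂, qₖ = aₖqₖ₋₁ + qₖ₋₂ (with p₋₁=1, p₋₂=0, q₋₁=0, q₋₂=1):
  k=0: a=10, p=10, q=1
  k=1: a=1, p=11, q=1
  k=2: a=2, p=32, q=3
  k=3: a=3, p=107, q=10
  k=4: a=3, p=353, q=33
  k=5: a=3, p=1166, q=109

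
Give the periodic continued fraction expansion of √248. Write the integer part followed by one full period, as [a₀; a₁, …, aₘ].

[15; 1, 2, 1, 30]

a₀ = ⌊√248⌋ = 15.
With m₀=0, d₀=1 and mₖ₊₁ = dₖaₖ − mₖ, dₖ₊₁ = (n − mₖ₊₁²)/dₖ, aₖ₊₁ = ⌊(a₀+mₖ₊₁)/dₖ₊₁⌋:
  k=1: m=15, d=23, a=1
  k=2: m=8, d=8, a=2
  k=3: m=8, d=23, a=1
  k=4: m=15, d=1, a=30
d=1 and a=2a₀=30 at k=4, so the next step gives (m, d) = (15, 23) again — its k=1 value — and the period has length 4.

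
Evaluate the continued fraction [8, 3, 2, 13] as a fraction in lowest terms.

779/94

Fold from the inside: start with 13/1.
  2 + 1/13 = 27/13
  3 + 13/27 = 94/27
  8 + 27/94 = 779/94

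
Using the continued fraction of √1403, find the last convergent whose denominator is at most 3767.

74726/1995

√1403 = [37; 2, 5, 3, 1, 3, 5, 2, 74, …] (period length 8).
Convergents:
  p_0/q_0 = 37/1
  p_1/q_1 = 75/2
  p_2/q_2 = 412/11
  p_3/q_3 = 1311/35
  p_4/q_4 = 1723/46
  p_5/q_5 = 6480/173
  p_6/q_6 = 34123/911
  p_7/q_7 = 74726/1995
  p_8/q_8 = 5563847/148541
q_7 = 1995 ≤ 3767 < 148541 = q_8, so the answer is 74726/1995.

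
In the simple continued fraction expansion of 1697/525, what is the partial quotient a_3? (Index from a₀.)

1697 = 3·525 + 122   →  a_0 = 3
525 = 4·122 + 37   →  a_1 = 4
122 = 3·37 + 11   →  a_2 = 3
37 = 3·11 + 4   →  a_3 = 3

3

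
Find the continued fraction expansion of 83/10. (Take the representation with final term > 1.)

[8; 3, 3]

83 = 8×10 + 3
10 = 3×3 + 1
3 = 3×1 + 0  (stop)
So 83/10 = [8; 3, 3].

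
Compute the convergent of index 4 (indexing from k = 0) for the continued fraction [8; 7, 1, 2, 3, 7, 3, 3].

Using pₖ = aₖpₖ₋₁ + pₖ₋₂, qₖ = aₖqₖ₋₁ + qₖ₋₂ (with p₋₁=1, p₋₂=0, q₋₁=0, q₋₂=1):
  k=0: a=8, p=8, q=1
  k=1: a=7, p=57, q=7
  k=2: a=1, p=65, q=8
  k=3: a=2, p=187, q=23
  k=4: a=3, p=626, q=77

626/77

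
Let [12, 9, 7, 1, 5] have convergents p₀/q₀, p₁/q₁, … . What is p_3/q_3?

884/73

Using pₖ = aₖpₖ₋₁ + pₖ₋₂, qₖ = aₖqₖ₋₁ + qₖ₋₂ (with p₋₁=1, p₋₂=0, q₋₁=0, q₋₂=1):
  k=0: a=12, p=12, q=1
  k=1: a=9, p=109, q=9
  k=2: a=7, p=775, q=64
  k=3: a=1, p=884, q=73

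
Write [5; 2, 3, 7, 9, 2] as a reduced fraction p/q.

Fold from the inside: start with 2/1.
  9 + 1/2 = 19/2
  7 + 2/19 = 135/19
  3 + 19/135 = 424/135
  2 + 135/424 = 983/424
  5 + 424/983 = 5339/983

5339/983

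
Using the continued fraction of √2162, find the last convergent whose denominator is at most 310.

8602/185

√2162 = [46; 2, 92, …] (period length 2).
Convergents:
  p_0/q_0 = 46/1
  p_1/q_1 = 93/2
  p_2/q_2 = 8602/185
  p_3/q_3 = 17297/372
q_2 = 185 ≤ 310 < 372 = q_3, so the answer is 8602/185.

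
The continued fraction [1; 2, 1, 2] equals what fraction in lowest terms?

11/8

Fold from the inside: start with 2/1.
  1 + 1/2 = 3/2
  2 + 2/3 = 8/3
  1 + 3/8 = 11/8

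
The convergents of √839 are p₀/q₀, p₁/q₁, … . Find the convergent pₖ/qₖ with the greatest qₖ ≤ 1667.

47851/1652

√839 = [28; 1, 27, 1, 56, …] (period length 4).
Convergents:
  p_0/q_0 = 28/1
  p_1/q_1 = 29/1
  p_2/q_2 = 811/28
  p_3/q_3 = 840/29
  p_4/q_4 = 47851/1652
  p_5/q_5 = 48691/1681
q_4 = 1652 ≤ 1667 < 1681 = q_5, so the answer is 47851/1652.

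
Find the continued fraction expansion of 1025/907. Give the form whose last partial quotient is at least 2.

[1; 7, 1, 2, 5, 3, 2]

1025 = 1·907 + 118
907 = 7·118 + 81
118 = 1·81 + 37
81 = 2·37 + 7
37 = 5·7 + 2
7 = 3·2 + 1
2 = 2·1 + 0  (stop)
So 1025/907 = [1; 7, 1, 2, 5, 3, 2].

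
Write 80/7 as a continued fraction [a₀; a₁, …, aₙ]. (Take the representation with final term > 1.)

80 = 11×7 + 3
7 = 2×3 + 1
3 = 3×1 + 0  (stop)
So 80/7 = [11; 2, 3].

[11; 2, 3]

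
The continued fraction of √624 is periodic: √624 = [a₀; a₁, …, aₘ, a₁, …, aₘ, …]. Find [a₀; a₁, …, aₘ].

[24; 1, 48]

a₀ = ⌊√624⌋ = 24.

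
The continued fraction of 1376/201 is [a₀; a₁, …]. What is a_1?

1

1376 = 6·201 + 170   →  a_0 = 6
201 = 1·170 + 31   →  a_1 = 1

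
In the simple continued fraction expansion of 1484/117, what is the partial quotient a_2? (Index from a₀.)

2

1484 = 12·117 + 80   →  a_0 = 12
117 = 1·80 + 37   →  a_1 = 1
80 = 2·37 + 6   →  a_2 = 2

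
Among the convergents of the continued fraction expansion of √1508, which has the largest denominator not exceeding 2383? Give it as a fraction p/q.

√1508 = [38; 1, 4, 1, 76, …] (period length 4).
Convergents:
  p_0/q_0 = 38/1
  p_1/q_1 = 39/1
  p_2/q_2 = 194/5
  p_3/q_3 = 233/6
  p_4/q_4 = 17902/461
  p_5/q_5 = 18135/467
  p_6/q_6 = 90442/2329
  p_7/q_7 = 108577/2796
q_6 = 2329 ≤ 2383 < 2796 = q_7, so the answer is 90442/2329.

90442/2329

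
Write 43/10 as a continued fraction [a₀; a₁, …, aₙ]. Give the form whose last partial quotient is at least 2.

43 = 4·10 + 3
10 = 3·3 + 1
3 = 3·1 + 0  (stop)
So 43/10 = [4; 3, 3].

[4; 3, 3]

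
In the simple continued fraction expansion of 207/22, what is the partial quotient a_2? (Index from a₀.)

207 = 9·22 + 9   →  a_0 = 9
22 = 2·9 + 4   →  a_1 = 2
9 = 2·4 + 1   →  a_2 = 2

2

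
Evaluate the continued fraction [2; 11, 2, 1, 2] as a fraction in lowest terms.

Using pₖ = aₖpₖ₋₁ + pₖ₋₂ and qₖ = aₖqₖ₋₁ + qₖ₋₂:
  k=0: a=2, p=2, q=1
  k=1: a=11, p=23, q=11
  k=2: a=2, p=48, q=23
  k=3: a=1, p=71, q=34
  k=4: a=2, p=190, q=91

190/91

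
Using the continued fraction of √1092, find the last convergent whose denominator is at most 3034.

48015/1453

√1092 = [33; 22, 66, …] (period length 2).
Convergents:
  p_0/q_0 = 33/1
  p_1/q_1 = 727/22
  p_2/q_2 = 48015/1453
  p_3/q_3 = 1057057/31988
q_2 = 1453 ≤ 3034 < 31988 = q_3, so the answer is 48015/1453.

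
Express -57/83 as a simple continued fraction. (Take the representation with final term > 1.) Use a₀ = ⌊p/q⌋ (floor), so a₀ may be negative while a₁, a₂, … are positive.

-57 = -1*83 + 26
83 = 3*26 + 5
26 = 5*5 + 1
5 = 5*1 + 0  (stop)
So -57/83 = [-1; 3, 5, 5].

[-1; 3, 5, 5]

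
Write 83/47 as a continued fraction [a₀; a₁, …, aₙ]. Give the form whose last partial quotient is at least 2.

83 = 1*47 + 36
47 = 1*36 + 11
36 = 3*11 + 3
11 = 3*3 + 2
3 = 1*2 + 1
2 = 2*1 + 0  (stop)
So 83/47 = [1; 1, 3, 3, 1, 2].

[1; 1, 3, 3, 1, 2]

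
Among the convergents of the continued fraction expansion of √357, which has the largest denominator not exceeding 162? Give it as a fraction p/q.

√357 = [18; 1, 8, 2, 8, 1, 36, …] (period length 6).
Convergents:
  p_0/q_0 = 18/1
  p_1/q_1 = 19/1
  p_2/q_2 = 170/9
  p_3/q_3 = 359/19
  p_4/q_4 = 3042/161
  p_5/q_5 = 3401/180
q_4 = 161 ≤ 162 < 180 = q_5, so the answer is 3042/161.

3042/161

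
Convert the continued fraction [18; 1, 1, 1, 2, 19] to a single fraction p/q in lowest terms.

Using pₖ = aₖpₖ₋₁ + pₖ₋₂ and qₖ = aₖqₖ₋₁ + qₖ₋₂:
  k=0: a=18, p=18, q=1
  k=1: a=1, p=19, q=1
  k=2: a=1, p=37, q=2
  k=3: a=1, p=56, q=3
  k=4: a=2, p=149, q=8
  k=5: a=19, p=2887, q=155

2887/155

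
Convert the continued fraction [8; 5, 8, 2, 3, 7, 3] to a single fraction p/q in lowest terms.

56589/6905

Using pₖ = aₖpₖ₋₁ + pₖ₋₂ and qₖ = aₖqₖ₋₁ + qₖ₋₂:
  k=0: a=8, p=8, q=1
  k=1: a=5, p=41, q=5
  k=2: a=8, p=336, q=41
  k=3: a=2, p=713, q=87
  k=4: a=3, p=2475, q=302
  k=5: a=7, p=18038, q=2201
  k=6: a=3, p=56589, q=6905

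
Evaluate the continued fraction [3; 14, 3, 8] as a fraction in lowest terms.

Using pₖ = aₖpₖ₋₁ + pₖ₋₂ and qₖ = aₖqₖ₋₁ + qₖ₋₂:
  k=0: a=3, p=3, q=1
  k=1: a=14, p=43, q=14
  k=2: a=3, p=132, q=43
  k=3: a=8, p=1099, q=358

1099/358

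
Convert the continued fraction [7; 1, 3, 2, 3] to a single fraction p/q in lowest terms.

Using pₖ = aₖpₖ₋₁ + pₖ₋₂ and qₖ = aₖqₖ₋₁ + qₖ₋₂:
  k=0: a=7, p=7, q=1
  k=1: a=1, p=8, q=1
  k=2: a=3, p=31, q=4
  k=3: a=2, p=70, q=9
  k=4: a=3, p=241, q=31

241/31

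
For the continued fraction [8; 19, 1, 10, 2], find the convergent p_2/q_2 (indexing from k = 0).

161/20

Using pₖ = aₖpₖ₋₁ + pₖ₋₂, qₖ = aₖqₖ₋₁ + qₖ₋₂ (with p₋₁=1, p₋₂=0, q₋₁=0, q₋₂=1):
  k=0: a=8, p=8, q=1
  k=1: a=19, p=153, q=19
  k=2: a=1, p=161, q=20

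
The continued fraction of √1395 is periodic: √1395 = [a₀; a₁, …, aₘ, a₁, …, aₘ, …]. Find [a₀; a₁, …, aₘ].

[37; 2, 1, 6, 8, 6, 1, 2, 74]

a₀ = ⌊√1395⌋ = 37.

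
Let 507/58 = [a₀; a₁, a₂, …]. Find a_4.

507 = 8·58 + 43   →  a_0 = 8
58 = 1·43 + 15   →  a_1 = 1
43 = 2·15 + 13   →  a_2 = 2
15 = 1·13 + 2   →  a_3 = 1
13 = 6·2 + 1   →  a_4 = 6

6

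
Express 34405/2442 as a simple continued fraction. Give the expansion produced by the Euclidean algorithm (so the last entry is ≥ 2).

34405 = 14*2442 + 217
2442 = 11*217 + 55
217 = 3*55 + 52
55 = 1*52 + 3
52 = 17*3 + 1
3 = 3*1 + 0  (stop)
So 34405/2442 = [14; 11, 3, 1, 17, 3].

[14; 11, 3, 1, 17, 3]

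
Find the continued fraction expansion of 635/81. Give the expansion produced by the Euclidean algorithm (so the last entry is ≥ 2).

635 = 7×81 + 68
81 = 1×68 + 13
68 = 5×13 + 3
13 = 4×3 + 1
3 = 3×1 + 0  (stop)
So 635/81 = [7; 1, 5, 4, 3].

[7; 1, 5, 4, 3]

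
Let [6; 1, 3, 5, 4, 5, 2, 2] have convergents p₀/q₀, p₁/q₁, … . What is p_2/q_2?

Using pₖ = aₖpₖ₋₁ + pₖ₋₂, qₖ = aₖqₖ₋₁ + qₖ₋₂ (with p₋₁=1, p₋₂=0, q₋₁=0, q₋₂=1):
  k=0: a=6, p=6, q=1
  k=1: a=1, p=7, q=1
  k=2: a=3, p=27, q=4

27/4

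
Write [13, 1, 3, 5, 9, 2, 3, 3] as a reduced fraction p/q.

63978/4649

Using pₖ = aₖpₖ₋₁ + pₖ₋₂ and qₖ = aₖqₖ₋₁ + qₖ₋₂:
  k=0: a=13, p=13, q=1
  k=1: a=1, p=14, q=1
  k=2: a=3, p=55, q=4
  k=3: a=5, p=289, q=21
  k=4: a=9, p=2656, q=193
  k=5: a=2, p=5601, q=407
  k=6: a=3, p=19459, q=1414
  k=7: a=3, p=63978, q=4649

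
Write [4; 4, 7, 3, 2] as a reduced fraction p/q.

Fold from the inside: start with 2/1.
  3 + 1/2 = 7/2
  7 + 2/7 = 51/7
  4 + 7/51 = 211/51
  4 + 51/211 = 895/211

895/211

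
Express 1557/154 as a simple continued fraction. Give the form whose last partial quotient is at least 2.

1557 = 10*154 + 17
154 = 9*17 + 1
17 = 17*1 + 0  (stop)
So 1557/154 = [10; 9, 17].

[10; 9, 17]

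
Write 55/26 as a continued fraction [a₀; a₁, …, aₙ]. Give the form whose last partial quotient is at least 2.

[2; 8, 1, 2]

55 = 2×26 + 3
26 = 8×3 + 2
3 = 1×2 + 1
2 = 2×1 + 0  (stop)
So 55/26 = [2; 8, 1, 2].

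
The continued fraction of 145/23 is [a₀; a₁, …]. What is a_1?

145 = 6·23 + 7   →  a_0 = 6
23 = 3·7 + 2   →  a_1 = 3

3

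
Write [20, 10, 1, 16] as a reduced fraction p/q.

3737/186

Using pₖ = aₖpₖ₋₁ + pₖ₋₂ and qₖ = aₖqₖ₋₁ + qₖ₋₂:
  k=0: a=20, p=20, q=1
  k=1: a=10, p=201, q=10
  k=2: a=1, p=221, q=11
  k=3: a=16, p=3737, q=186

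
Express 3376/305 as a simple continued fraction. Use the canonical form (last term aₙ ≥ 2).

[11; 14, 1, 1, 10]

3376 = 11·305 + 21
305 = 14·21 + 11
21 = 1·11 + 10
11 = 1·10 + 1
10 = 10·1 + 0  (stop)
So 3376/305 = [11; 14, 1, 1, 10].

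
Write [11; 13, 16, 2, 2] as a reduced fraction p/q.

Using pₖ = aₖpₖ₋₁ + pₖ₋₂ and qₖ = aₖqₖ₋₁ + qₖ₋₂:
  k=0: a=11, p=11, q=1
  k=1: a=13, p=144, q=13
  k=2: a=16, p=2315, q=209
  k=3: a=2, p=4774, q=431
  k=4: a=2, p=11863, q=1071

11863/1071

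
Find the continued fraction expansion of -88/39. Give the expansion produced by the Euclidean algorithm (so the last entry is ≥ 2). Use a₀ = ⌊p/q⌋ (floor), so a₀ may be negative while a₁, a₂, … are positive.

[-3; 1, 2, 1, 9]

-88 = -3×39 + 29
39 = 1×29 + 10
29 = 2×10 + 9
10 = 1×9 + 1
9 = 9×1 + 0  (stop)
So -88/39 = [-3; 1, 2, 1, 9].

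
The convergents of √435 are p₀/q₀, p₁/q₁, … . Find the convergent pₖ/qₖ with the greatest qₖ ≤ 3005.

√435 = [20; 1, 5, 1, 40, …] (period length 4).
Convergents:
  p_0/q_0 = 20/1
  p_1/q_1 = 21/1
  p_2/q_2 = 125/6
  p_3/q_3 = 146/7
  p_4/q_4 = 5965/286
  p_5/q_5 = 6111/293
  p_6/q_6 = 36520/1751
  p_7/q_7 = 42631/2044
  p_8/q_8 = 1741760/83511
q_7 = 2044 ≤ 3005 < 83511 = q_8, so the answer is 42631/2044.

42631/2044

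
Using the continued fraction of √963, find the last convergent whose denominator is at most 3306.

√963 = [31; 31, 62, …] (period length 2).
Convergents:
  p_0/q_0 = 31/1
  p_1/q_1 = 962/31
  p_2/q_2 = 59675/1923
  p_3/q_3 = 1850887/59644
q_2 = 1923 ≤ 3306 < 59644 = q_3, so the answer is 59675/1923.

59675/1923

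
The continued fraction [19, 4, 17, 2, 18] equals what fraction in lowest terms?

50522/2625

Using pₖ = aₖpₖ₋₁ + pₖ₋₂ and qₖ = aₖqₖ₋₁ + qₖ₋₂:
  k=0: a=19, p=19, q=1
  k=1: a=4, p=77, q=4
  k=2: a=17, p=1328, q=69
  k=3: a=2, p=2733, q=142
  k=4: a=18, p=50522, q=2625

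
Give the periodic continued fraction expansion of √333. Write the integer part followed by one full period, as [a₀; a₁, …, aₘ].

a₀ = ⌊√333⌋ = 18.
With m₀=0, d₀=1 and mₖ₊₁ = dₖaₖ − mₖ, dₖ₊₁ = (n − mₖ₊₁²)/dₖ, aₖ₊₁ = ⌊(a₀+mₖ₊₁)/dₖ₊₁⌋:
  k=1: m=18, d=9, a=4
  k=2: m=18, d=1, a=36
d=1 and a=2a₀=36 at k=2, so the next step gives (m, d) = (18, 9) again — its k=1 value — and the period has length 2.

[18; 4, 36]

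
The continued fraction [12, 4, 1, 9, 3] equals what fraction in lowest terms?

Using pₖ = aₖpₖ₋₁ + pₖ₋₂ and qₖ = aₖqₖ₋₁ + qₖ₋₂:
  k=0: a=12, p=12, q=1
  k=1: a=4, p=49, q=4
  k=2: a=1, p=61, q=5
  k=3: a=9, p=598, q=49
  k=4: a=3, p=1855, q=152

1855/152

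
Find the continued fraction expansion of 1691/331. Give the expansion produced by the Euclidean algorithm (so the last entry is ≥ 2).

[5; 9, 5, 7]

1691 = 5*331 + 36
331 = 9*36 + 7
36 = 5*7 + 1
7 = 7*1 + 0  (stop)
So 1691/331 = [5; 9, 5, 7].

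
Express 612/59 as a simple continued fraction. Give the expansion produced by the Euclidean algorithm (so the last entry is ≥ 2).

[10; 2, 1, 2, 7]

612 = 10×59 + 22
59 = 2×22 + 15
22 = 1×15 + 7
15 = 2×7 + 1
7 = 7×1 + 0  (stop)
So 612/59 = [10; 2, 1, 2, 7].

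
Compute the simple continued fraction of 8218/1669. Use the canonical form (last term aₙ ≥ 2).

[4; 1, 12, 7, 18]

8218 = 4×1669 + 1542
1669 = 1×1542 + 127
1542 = 12×127 + 18
127 = 7×18 + 1
18 = 18×1 + 0  (stop)
So 8218/1669 = [4; 1, 12, 7, 18].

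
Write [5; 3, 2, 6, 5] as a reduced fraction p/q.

1227/232

Using pₖ = aₖpₖ₋₁ + pₖ₋₂ and qₖ = aₖqₖ₋₁ + qₖ₋₂:
  k=0: a=5, p=5, q=1
  k=1: a=3, p=16, q=3
  k=2: a=2, p=37, q=7
  k=3: a=6, p=238, q=45
  k=4: a=5, p=1227, q=232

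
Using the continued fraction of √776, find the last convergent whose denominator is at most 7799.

76049/2730

√776 = [27; 1, 5, 1, 54, …] (period length 4).
Convergents:
  p_0/q_0 = 27/1
  p_1/q_1 = 28/1
  p_2/q_2 = 167/6
  p_3/q_3 = 195/7
  p_4/q_4 = 10697/384
  p_5/q_5 = 10892/391
  p_6/q_6 = 65157/2339
  p_7/q_7 = 76049/2730
  p_8/q_8 = 4171803/149759
q_7 = 2730 ≤ 7799 < 149759 = q_8, so the answer is 76049/2730.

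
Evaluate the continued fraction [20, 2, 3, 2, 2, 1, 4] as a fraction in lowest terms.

5293/259

Fold from the inside: start with 4/1.
  1 + 1/4 = 5/4
  2 + 4/5 = 14/5
  2 + 5/14 = 33/14
  3 + 14/33 = 113/33
  2 + 33/113 = 259/113
  20 + 113/259 = 5293/259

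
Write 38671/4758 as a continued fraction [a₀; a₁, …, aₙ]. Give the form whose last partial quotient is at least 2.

38671 = 8×4758 + 607
4758 = 7×607 + 509
607 = 1×509 + 98
509 = 5×98 + 19
98 = 5×19 + 3
19 = 6×3 + 1
3 = 3×1 + 0  (stop)
So 38671/4758 = [8; 7, 1, 5, 5, 6, 3].

[8; 7, 1, 5, 5, 6, 3]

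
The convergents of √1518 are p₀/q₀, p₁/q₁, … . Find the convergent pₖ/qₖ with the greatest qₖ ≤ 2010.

77962/2001

√1518 = [38; 1, 24, 1, 76, …] (period length 4).
Convergents:
  p_0/q_0 = 38/1
  p_1/q_1 = 39/1
  p_2/q_2 = 974/25
  p_3/q_3 = 1013/26
  p_4/q_4 = 77962/2001
  p_5/q_5 = 78975/2027
q_4 = 2001 ≤ 2010 < 2027 = q_5, so the answer is 77962/2001.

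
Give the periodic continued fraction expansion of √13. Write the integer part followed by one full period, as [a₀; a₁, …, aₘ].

a₀ = ⌊√13⌋ = 3.
With m₀=0, d₀=1 and mₖ₊₁ = dₖaₖ − mₖ, dₖ₊₁ = (n − mₖ₊₁²)/dₖ, aₖ₊₁ = ⌊(a₀+mₖ₊₁)/dₖ₊₁⌋:
  k=1: m=3, d=4, a=1
  k=2: m=1, d=3, a=1
  k=3: m=2, d=3, a=1
  k=4: m=1, d=4, a=1
  k=5: m=3, d=1, a=6
d=1 and a=2a₀=6 at k=5, so the next step gives (m, d) = (3, 4) again — its k=1 value — and the period has length 5.

[3; 1, 1, 1, 1, 6]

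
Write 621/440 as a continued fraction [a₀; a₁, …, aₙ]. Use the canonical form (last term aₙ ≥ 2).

[1; 2, 2, 3, 8, 3]

621 = 1*440 + 181
440 = 2*181 + 78
181 = 2*78 + 25
78 = 3*25 + 3
25 = 8*3 + 1
3 = 3*1 + 0  (stop)
So 621/440 = [1; 2, 2, 3, 8, 3].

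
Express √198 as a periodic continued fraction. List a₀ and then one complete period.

a₀ = ⌊√198⌋ = 14.
With m₀=0, d₀=1 and mₖ₊₁ = dₖaₖ − mₖ, dₖ₊₁ = (n − mₖ₊₁²)/dₖ, aₖ₊₁ = ⌊(a₀+mₖ₊₁)/dₖ₊₁⌋:
  k=1: m=14, d=2, a=14
  k=2: m=14, d=1, a=28
d=1 and a=2a₀=28 at k=2, so the next step gives (m, d) = (14, 2) again — its k=1 value — and the period has length 2.

[14; 14, 28]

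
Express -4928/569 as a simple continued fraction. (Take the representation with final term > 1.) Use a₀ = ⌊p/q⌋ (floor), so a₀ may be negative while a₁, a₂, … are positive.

-4928 = -9·569 + 193
569 = 2·193 + 183
193 = 1·183 + 10
183 = 18·10 + 3
10 = 3·3 + 1
3 = 3·1 + 0  (stop)
So -4928/569 = [-9; 2, 1, 18, 3, 3].

[-9; 2, 1, 18, 3, 3]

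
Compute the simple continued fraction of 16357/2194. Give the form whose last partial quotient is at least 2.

[7; 2, 5, 10, 3, 6]

16357 = 7×2194 + 999
2194 = 2×999 + 196
999 = 5×196 + 19
196 = 10×19 + 6
19 = 3×6 + 1
6 = 6×1 + 0  (stop)
So 16357/2194 = [7; 2, 5, 10, 3, 6].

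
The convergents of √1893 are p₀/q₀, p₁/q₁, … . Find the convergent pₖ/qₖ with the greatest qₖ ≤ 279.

√1893 = [43; 1, 1, 28, 1, 1, 86, …] (period length 6).
Convergents:
  p_0/q_0 = 43/1
  p_1/q_1 = 44/1
  p_2/q_2 = 87/2
  p_3/q_3 = 2480/57
  p_4/q_4 = 2567/59
  p_5/q_5 = 5047/116
  p_6/q_6 = 436609/10035
q_5 = 116 ≤ 279 < 10035 = q_6, so the answer is 5047/116.

5047/116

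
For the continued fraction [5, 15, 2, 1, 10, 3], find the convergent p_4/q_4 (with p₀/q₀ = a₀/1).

Using pₖ = aₖpₖ₋₁ + pₖ₋₂, qₖ = aₖqₖ₋₁ + qₖ₋₂ (with p₋₁=1, p₋₂=0, q₋₁=0, q₋₂=1):
  k=0: a=5, p=5, q=1
  k=1: a=15, p=76, q=15
  k=2: a=2, p=157, q=31
  k=3: a=1, p=233, q=46
  k=4: a=10, p=2487, q=491

2487/491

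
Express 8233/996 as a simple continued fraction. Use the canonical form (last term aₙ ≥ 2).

8233 = 8*996 + 265
996 = 3*265 + 201
265 = 1*201 + 64
201 = 3*64 + 9
64 = 7*9 + 1
9 = 9*1 + 0  (stop)
So 8233/996 = [8; 3, 1, 3, 7, 9].

[8; 3, 1, 3, 7, 9]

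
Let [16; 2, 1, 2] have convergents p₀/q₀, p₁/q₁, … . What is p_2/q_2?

49/3

Using pₖ = aₖpₖ₋₁ + pₖ₋₂, qₖ = aₖqₖ₋₁ + qₖ₋₂ (with p₋₁=1, p₋₂=0, q₋₁=0, q₋₂=1):
  k=0: a=16, p=16, q=1
  k=1: a=2, p=33, q=2
  k=2: a=1, p=49, q=3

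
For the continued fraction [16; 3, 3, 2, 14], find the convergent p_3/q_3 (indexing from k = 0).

375/23

Using pₖ = aₖpₖ₋₁ + pₖ₋₂, qₖ = aₖqₖ₋₁ + qₖ₋₂ (with p₋₁=1, p₋₂=0, q₋₁=0, q₋₂=1):
  k=0: a=16, p=16, q=1
  k=1: a=3, p=49, q=3
  k=2: a=3, p=163, q=10
  k=3: a=2, p=375, q=23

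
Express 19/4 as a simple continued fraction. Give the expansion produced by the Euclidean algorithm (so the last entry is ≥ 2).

[4; 1, 3]

19 = 4*4 + 3
4 = 1*3 + 1
3 = 3*1 + 0  (stop)
So 19/4 = [4; 1, 3].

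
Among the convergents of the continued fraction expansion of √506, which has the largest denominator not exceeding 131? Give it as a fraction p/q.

√506 = [22; 2, 44, …] (period length 2).
Convergents:
  p_0/q_0 = 22/1
  p_1/q_1 = 45/2
  p_2/q_2 = 2002/89
  p_3/q_3 = 4049/180
q_2 = 89 ≤ 131 < 180 = q_3, so the answer is 2002/89.

2002/89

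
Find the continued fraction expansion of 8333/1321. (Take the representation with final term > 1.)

[6; 3, 4, 14, 3, 2]

8333 = 6×1321 + 407
1321 = 3×407 + 100
407 = 4×100 + 7
100 = 14×7 + 2
7 = 3×2 + 1
2 = 2×1 + 0  (stop)
So 8333/1321 = [6; 3, 4, 14, 3, 2].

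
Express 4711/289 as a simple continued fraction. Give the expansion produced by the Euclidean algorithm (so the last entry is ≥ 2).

4711 = 16*289 + 87
289 = 3*87 + 28
87 = 3*28 + 3
28 = 9*3 + 1
3 = 3*1 + 0  (stop)
So 4711/289 = [16; 3, 3, 9, 3].

[16; 3, 3, 9, 3]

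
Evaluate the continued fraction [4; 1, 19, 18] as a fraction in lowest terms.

Using pₖ = aₖpₖ₋₁ + pₖ₋₂ and qₖ = aₖqₖ₋₁ + qₖ₋₂:
  k=0: a=4, p=4, q=1
  k=1: a=1, p=5, q=1
  k=2: a=19, p=99, q=20
  k=3: a=18, p=1787, q=361

1787/361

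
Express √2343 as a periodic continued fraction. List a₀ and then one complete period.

[48; 2, 2, 8, 2, 2, 96]

a₀ = ⌊√2343⌋ = 48.
With m₀=0, d₀=1 and mₖ₊₁ = dₖaₖ − mₖ, dₖ₊₁ = (n − mₖ₊₁²)/dₖ, aₖ₊₁ = ⌊(a₀+mₖ₊₁)/dₖ₊₁⌋:
  k=1: m=48, d=39, a=2
  k=2: m=30, d=37, a=2
  k=3: m=44, d=11, a=8
  k=4: m=44, d=37, a=2
  k=5: m=30, d=39, a=2
  k=6: m=48, d=1, a=96
d=1 and a=2a₀=96 at k=6, so the next step gives (m, d) = (48, 39) again — its k=1 value — and the period has length 6.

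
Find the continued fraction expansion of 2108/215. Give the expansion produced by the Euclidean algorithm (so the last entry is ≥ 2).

2108 = 9·215 + 173
215 = 1·173 + 42
173 = 4·42 + 5
42 = 8·5 + 2
5 = 2·2 + 1
2 = 2·1 + 0  (stop)
So 2108/215 = [9; 1, 4, 8, 2, 2].

[9; 1, 4, 8, 2, 2]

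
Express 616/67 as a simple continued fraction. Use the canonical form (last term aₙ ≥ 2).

616 = 9*67 + 13
67 = 5*13 + 2
13 = 6*2 + 1
2 = 2*1 + 0  (stop)
So 616/67 = [9; 5, 6, 2].

[9; 5, 6, 2]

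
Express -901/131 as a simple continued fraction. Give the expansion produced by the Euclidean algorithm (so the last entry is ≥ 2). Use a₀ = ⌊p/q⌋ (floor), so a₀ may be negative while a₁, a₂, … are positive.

[-7; 8, 5, 3]

-901 = -7×131 + 16
131 = 8×16 + 3
16 = 5×3 + 1
3 = 3×1 + 0  (stop)
So -901/131 = [-7; 8, 5, 3].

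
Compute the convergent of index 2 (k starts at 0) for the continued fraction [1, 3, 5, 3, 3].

Using pₖ = aₖpₖ₋₁ + pₖ₋₂, qₖ = aₖqₖ₋₁ + qₖ₋₂ (with p₋₁=1, p₋₂=0, q₋₁=0, q₋₂=1):
  k=0: a=1, p=1, q=1
  k=1: a=3, p=4, q=3
  k=2: a=5, p=21, q=16

21/16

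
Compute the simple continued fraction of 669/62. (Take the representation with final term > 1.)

669 = 10*62 + 49
62 = 1*49 + 13
49 = 3*13 + 10
13 = 1*10 + 3
10 = 3*3 + 1
3 = 3*1 + 0  (stop)
So 669/62 = [10; 1, 3, 1, 3, 3].

[10; 1, 3, 1, 3, 3]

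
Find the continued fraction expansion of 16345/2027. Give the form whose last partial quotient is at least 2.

16345 = 8×2027 + 129
2027 = 15×129 + 92
129 = 1×92 + 37
92 = 2×37 + 18
37 = 2×18 + 1
18 = 18×1 + 0  (stop)
So 16345/2027 = [8; 15, 1, 2, 2, 18].

[8; 15, 1, 2, 2, 18]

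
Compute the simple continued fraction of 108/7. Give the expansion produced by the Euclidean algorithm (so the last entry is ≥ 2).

108 = 15·7 + 3
7 = 2·3 + 1
3 = 3·1 + 0  (stop)
So 108/7 = [15; 2, 3].

[15; 2, 3]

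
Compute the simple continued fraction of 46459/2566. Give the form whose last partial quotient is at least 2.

46459 = 18×2566 + 271
2566 = 9×271 + 127
271 = 2×127 + 17
127 = 7×17 + 8
17 = 2×8 + 1
8 = 8×1 + 0  (stop)
So 46459/2566 = [18; 9, 2, 7, 2, 8].

[18; 9, 2, 7, 2, 8]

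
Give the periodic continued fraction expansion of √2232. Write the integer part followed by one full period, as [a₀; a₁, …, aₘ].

a₀ = ⌊√2232⌋ = 47.

[47; 4, 10, 4, 94]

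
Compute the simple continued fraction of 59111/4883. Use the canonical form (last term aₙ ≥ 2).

59111 = 12*4883 + 515
4883 = 9*515 + 248
515 = 2*248 + 19
248 = 13*19 + 1
19 = 19*1 + 0  (stop)
So 59111/4883 = [12; 9, 2, 13, 19].

[12; 9, 2, 13, 19]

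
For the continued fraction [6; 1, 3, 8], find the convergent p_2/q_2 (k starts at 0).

27/4

Using pₖ = aₖpₖ₋₁ + pₖ₋₂, qₖ = aₖqₖ₋₁ + qₖ₋₂ (with p₋₁=1, p₋₂=0, q₋₁=0, q₋₂=1):
  k=0: a=6, p=6, q=1
  k=1: a=1, p=7, q=1
  k=2: a=3, p=27, q=4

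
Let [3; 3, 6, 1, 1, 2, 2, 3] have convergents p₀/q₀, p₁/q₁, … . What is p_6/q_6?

Using pₖ = aₖpₖ₋₁ + pₖ₋₂, qₖ = aₖqₖ₋₁ + qₖ₋₂ (with p₋₁=1, p₋₂=0, q₋₁=0, q₋₂=1):
  k=0: a=3, p=3, q=1
  k=1: a=3, p=10, q=3
  k=2: a=6, p=63, q=19
  k=3: a=1, p=73, q=22
  k=4: a=1, p=136, q=41
  k=5: a=2, p=345, q=104
  k=6: a=2, p=826, q=249

826/249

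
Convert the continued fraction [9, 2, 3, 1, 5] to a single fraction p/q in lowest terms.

Fold from the inside: start with 5/1.
  1 + 1/5 = 6/5
  3 + 5/6 = 23/6
  2 + 6/23 = 52/23
  9 + 23/52 = 491/52

491/52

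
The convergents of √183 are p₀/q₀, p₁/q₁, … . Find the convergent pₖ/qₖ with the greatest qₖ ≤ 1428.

13406/991

√183 = [13; 1, 1, 8, 1, 1, 26, …] (period length 6).
Convergents:
  p_0/q_0 = 13/1
  p_1/q_1 = 14/1
  p_2/q_2 = 27/2
  p_3/q_3 = 230/17
  p_4/q_4 = 257/19
  p_5/q_5 = 487/36
  p_6/q_6 = 12919/955
  p_7/q_7 = 13406/991
  p_8/q_8 = 26325/1946
q_7 = 991 ≤ 1428 < 1946 = q_8, so the answer is 13406/991.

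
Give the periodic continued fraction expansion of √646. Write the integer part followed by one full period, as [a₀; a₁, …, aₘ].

[25; 2, 2, 2, 50]

a₀ = ⌊√646⌋ = 25.
With m₀=0, d₀=1 and mₖ₊₁ = dₖaₖ − mₖ, dₖ₊₁ = (n − mₖ₊₁²)/dₖ, aₖ₊₁ = ⌊(a₀+mₖ₊₁)/dₖ₊₁⌋:
  k=1: m=25, d=21, a=2
  k=2: m=17, d=17, a=2
  k=3: m=17, d=21, a=2
  k=4: m=25, d=1, a=50
d=1 and a=2a₀=50 at k=4, so the next step gives (m, d) = (25, 21) again — its k=1 value — and the period has length 4.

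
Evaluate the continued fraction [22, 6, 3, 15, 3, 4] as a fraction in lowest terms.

Using pₖ = aₖpₖ₋₁ + pₖ₋₂ and qₖ = aₖqₖ₋₁ + qₖ₋₂:
  k=0: a=22, p=22, q=1
  k=1: a=6, p=133, q=6
  k=2: a=3, p=421, q=19
  k=3: a=15, p=6448, q=291
  k=4: a=3, p=19765, q=892
  k=5: a=4, p=85508, q=3859

85508/3859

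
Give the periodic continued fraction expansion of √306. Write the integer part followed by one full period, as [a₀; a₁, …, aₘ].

a₀ = ⌊√306⌋ = 17.
With m₀=0, d₀=1 and mₖ₊₁ = dₖaₖ − mₖ, dₖ₊₁ = (n − mₖ₊₁²)/dₖ, aₖ₊₁ = ⌊(a₀+mₖ₊₁)/dₖ₊₁⌋:
  k=1: m=17, d=17, a=2
  k=2: m=17, d=1, a=34
d=1 and a=2a₀=34 at k=2, so the next step gives (m, d) = (17, 17) again — its k=1 value — and the period has length 2.

[17; 2, 34]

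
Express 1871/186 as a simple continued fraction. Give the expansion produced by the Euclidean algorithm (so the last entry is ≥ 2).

[10; 16, 1, 10]

1871 = 10×186 + 11
186 = 16×11 + 10
11 = 1×10 + 1
10 = 10×1 + 0  (stop)
So 1871/186 = [10; 16, 1, 10].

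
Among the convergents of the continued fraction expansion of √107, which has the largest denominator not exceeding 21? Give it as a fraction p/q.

31/3

√107 = [10; 2, 1, 9, 1, 2, 20, …] (period length 6).
Convergents:
  p_0/q_0 = 10/1
  p_1/q_1 = 21/2
  p_2/q_2 = 31/3
  p_3/q_3 = 300/29
q_2 = 3 ≤ 21 < 29 = q_3, so the answer is 31/3.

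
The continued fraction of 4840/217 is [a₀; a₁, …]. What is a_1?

3

4840 = 22·217 + 66   →  a_0 = 22
217 = 3·66 + 19   →  a_1 = 3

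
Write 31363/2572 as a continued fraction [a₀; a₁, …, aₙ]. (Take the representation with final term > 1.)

31363 = 12×2572 + 499
2572 = 5×499 + 77
499 = 6×77 + 37
77 = 2×37 + 3
37 = 12×3 + 1
3 = 3×1 + 0  (stop)
So 31363/2572 = [12; 5, 6, 2, 12, 3].

[12; 5, 6, 2, 12, 3]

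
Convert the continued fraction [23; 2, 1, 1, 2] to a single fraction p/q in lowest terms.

Using pₖ = aₖpₖ₋₁ + pₖ₋₂ and qₖ = aₖqₖ₋₁ + qₖ₋₂:
  k=0: a=23, p=23, q=1
  k=1: a=2, p=47, q=2
  k=2: a=1, p=70, q=3
  k=3: a=1, p=117, q=5
  k=4: a=2, p=304, q=13

304/13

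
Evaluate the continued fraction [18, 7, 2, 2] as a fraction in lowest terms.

671/37

Using pₖ = aₖpₖ₋₁ + pₖ₋₂ and qₖ = aₖqₖ₋₁ + qₖ₋₂:
  k=0: a=18, p=18, q=1
  k=1: a=7, p=127, q=7
  k=2: a=2, p=272, q=15
  k=3: a=2, p=671, q=37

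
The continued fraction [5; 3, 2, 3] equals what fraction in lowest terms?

Fold from the inside: start with 3/1.
  2 + 1/3 = 7/3
  3 + 3/7 = 24/7
  5 + 7/24 = 127/24

127/24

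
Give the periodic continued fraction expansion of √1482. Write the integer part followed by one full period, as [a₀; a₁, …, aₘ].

[38; 2, 76]

a₀ = ⌊√1482⌋ = 38.
With m₀=0, d₀=1 and mₖ₊₁ = dₖaₖ − mₖ, dₖ₊₁ = (n − mₖ₊₁²)/dₖ, aₖ₊₁ = ⌊(a₀+mₖ₊₁)/dₖ₊₁⌋:
  k=1: m=38, d=38, a=2
  k=2: m=38, d=1, a=76
d=1 and a=2a₀=76 at k=2, so the next step gives (m, d) = (38, 38) again — its k=1 value — and the period has length 2.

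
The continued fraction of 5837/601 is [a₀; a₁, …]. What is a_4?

9

5837 = 9·601 + 428   →  a_0 = 9
601 = 1·428 + 173   →  a_1 = 1
428 = 2·173 + 82   →  a_2 = 2
173 = 2·82 + 9   →  a_3 = 2
82 = 9·9 + 1   →  a_4 = 9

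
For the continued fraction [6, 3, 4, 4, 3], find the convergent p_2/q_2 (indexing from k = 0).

82/13

Using pₖ = aₖpₖ₋₁ + pₖ₋₂, qₖ = aₖqₖ₋₁ + qₖ₋₂ (with p₋₁=1, p₋₂=0, q₋₁=0, q₋₂=1):
  k=0: a=6, p=6, q=1
  k=1: a=3, p=19, q=3
  k=2: a=4, p=82, q=13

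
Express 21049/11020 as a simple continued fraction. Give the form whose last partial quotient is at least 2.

[1; 1, 10, 8, 3, 19, 2]

21049 = 1*11020 + 10029
11020 = 1*10029 + 991
10029 = 10*991 + 119
991 = 8*119 + 39
119 = 3*39 + 2
39 = 19*2 + 1
2 = 2*1 + 0  (stop)
So 21049/11020 = [1; 1, 10, 8, 3, 19, 2].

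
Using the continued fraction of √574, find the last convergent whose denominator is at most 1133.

27001/1127

√574 = [23; 1, 22, 1, 46, …] (period length 4).
Convergents:
  p_0/q_0 = 23/1
  p_1/q_1 = 24/1
  p_2/q_2 = 551/23
  p_3/q_3 = 575/24
  p_4/q_4 = 27001/1127
  p_5/q_5 = 27576/1151
q_4 = 1127 ≤ 1133 < 1151 = q_5, so the answer is 27001/1127.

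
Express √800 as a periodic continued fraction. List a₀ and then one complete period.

[28; 3, 1, 1, 13, 1, 1, 3, 56]

a₀ = ⌊√800⌋ = 28.
With m₀=0, d₀=1 and mₖ₊₁ = dₖaₖ − mₖ, dₖ₊₁ = (n − mₖ₊₁²)/dₖ, aₖ₊₁ = ⌊(a₀+mₖ₊₁)/dₖ₊₁⌋:
  k=1: m=28, d=16, a=3
  k=2: m=20, d=25, a=1
  k=3: m=5, d=31, a=1
  k=4: m=26, d=4, a=13
  k=5: m=26, d=31, a=1
  k=6: m=5, d=25, a=1
  k=7: m=20, d=16, a=3
  k=8: m=28, d=1, a=56
d=1 and a=2a₀=56 at k=8, so the next step gives (m, d) = (28, 16) again — its k=1 value — and the period has length 8.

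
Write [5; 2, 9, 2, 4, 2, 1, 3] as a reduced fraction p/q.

Fold from the inside: start with 3/1.
  1 + 1/3 = 4/3
  2 + 3/4 = 11/4
  4 + 4/11 = 48/11
  2 + 11/48 = 107/48
  9 + 48/107 = 1011/107
  2 + 107/1011 = 2129/1011
  5 + 1011/2129 = 11656/2129

11656/2129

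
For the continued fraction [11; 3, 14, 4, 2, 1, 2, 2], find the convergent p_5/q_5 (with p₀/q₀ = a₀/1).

Using pₖ = aₖpₖ₋₁ + pₖ₋₂, qₖ = aₖqₖ₋₁ + qₖ₋₂ (with p₋₁=1, p₋₂=0, q₋₁=0, q₋₂=1):
  k=0: a=11, p=11, q=1
  k=1: a=3, p=34, q=3
  k=2: a=14, p=487, q=43
  k=3: a=4, p=1982, q=175
  k=4: a=2, p=4451, q=393
  k=5: a=1, p=6433, q=568

6433/568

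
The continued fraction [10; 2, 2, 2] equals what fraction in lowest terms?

Using pₖ = aₖpₖ₋₁ + pₖ₋₂ and qₖ = aₖqₖ₋₁ + qₖ₋₂:
  k=0: a=10, p=10, q=1
  k=1: a=2, p=21, q=2
  k=2: a=2, p=52, q=5
  k=3: a=2, p=125, q=12

125/12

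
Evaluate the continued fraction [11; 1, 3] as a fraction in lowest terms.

Fold from the inside: start with 3/1.
  1 + 1/3 = 4/3
  11 + 3/4 = 47/4

47/4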